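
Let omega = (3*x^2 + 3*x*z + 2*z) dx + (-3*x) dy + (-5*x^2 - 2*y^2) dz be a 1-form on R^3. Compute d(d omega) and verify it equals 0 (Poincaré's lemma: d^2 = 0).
d(d omega) = 0

Step 1: d omega = sum_{i<j} (∂f_j/∂x_i - ∂f_i/∂x_j) dx_i ∧ dx_j:
  coeff of dx ∧ dy: -3
  coeff of dx ∧ dz: -13*x - 2
  coeff of dy ∧ dz: -4*y
Step 2: Apply d again to each 2-form coefficient. The only possible 3-form in R^3 is dx ∧ dy ∧ dz, with coefficient
  ∂(coeff of dy∧dz)/∂x - ∂(coeff of dx∧dz)/∂y + ∂(coeff of dx∧dy)/∂z
  = ∂/∂x (-4*y) - ∂/∂y (-13*x - 2) + ∂/∂z (-3).
Each of these terms simplifies to sums of mixed partials that cancel in pairs. The result is 0 (by equality of mixed partials for smooth functions — Schwarz / Clairaut).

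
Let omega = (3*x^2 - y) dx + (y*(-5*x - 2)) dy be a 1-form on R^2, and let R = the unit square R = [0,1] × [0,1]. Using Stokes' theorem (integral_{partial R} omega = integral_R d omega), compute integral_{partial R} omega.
integral_(partial R) omega = -3/2

Stokes: integral_partial_R omega = integral_R d omega with d omega = (∂Q/∂x - ∂P/∂y) dx ∧ dy.
  ∂Q/∂x = -5*y
  ∂P/∂y = -1
  integrand = ∂Q/∂x - ∂P/∂y = 1 - 5*y.
Integrating over R: integral_0^1 integral_0^1 (1 - 5*y) dx dy = -3/2.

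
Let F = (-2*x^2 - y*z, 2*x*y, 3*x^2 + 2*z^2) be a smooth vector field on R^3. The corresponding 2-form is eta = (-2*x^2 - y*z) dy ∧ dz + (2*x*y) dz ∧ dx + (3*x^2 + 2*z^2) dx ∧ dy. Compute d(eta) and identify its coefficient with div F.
d(eta) = (-2*x + 4*z) dx ∧ dy ∧ dz; div F = -2*x + 4*z

For a 2-form in R^3 of the form above, applying d gives a 3-form with coefficient ∂P/∂x + ∂Q/∂y + ∂R/∂z:
  ∂P/∂x = -4*x
  ∂Q/∂y = 2*x
  ∂R/∂z = 4*z
Sum = -2*x + 4*z, which is exactly div F.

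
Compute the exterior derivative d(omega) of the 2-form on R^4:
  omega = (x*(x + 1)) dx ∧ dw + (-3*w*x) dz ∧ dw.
d(omega) = (-3*w) dx ∧ dz ∧ dw

For a 2-form omega = sum_{i<j} g_{ij} dx_i ∧ dx_j, the exterior derivative is
  d(omega) = sum_{i<j} d(g_{ij}) ∧ dx_i ∧ dx_j = sum_{i<j, k} (∂g_{ij}/∂x_k) dx_k ∧ dx_i ∧ dx_j.
Expand each term, using dx_k ∧ dx_i ∧ dx_j = sgn(permutation) dx_{(a)} ∧ dx_{(b)} ∧ dx_{(c)} with (a < b < c) sorted:
  d(-3*w*x) includes (∂/∂x)(-3*w*x) dx = (-3*w) dx, which multiplied by dz ∧ dw gives (-3*w) dx ∧ dz ∧ dw
Collecting like 3-forms: d(omega) = (-3*w) dx ∧ dz ∧ dw.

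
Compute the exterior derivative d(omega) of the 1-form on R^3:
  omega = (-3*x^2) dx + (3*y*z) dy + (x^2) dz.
d(omega) = (2*x) dx ∧ dz + (-3*y) dy ∧ dz

For a 1-form omega = sum_i f_i dx_i, the exterior derivative is
  d(omega) = sum_{i < j} (∂f_j/∂x_i - ∂f_i/∂x_j) dx_i ∧ dx_j.
  coefficient of dx ∧ dz: ∂f_3/∂x - ∂f_1/∂z = ∂(x^2)/∂x - ∂(-3*x^2)/∂z = 2*x
  coefficient of dy ∧ dz: ∂f_3/∂y - ∂f_2/∂z = ∂(x^2)/∂y - ∂(3*y*z)/∂z = -3*y
Assembling: d(omega) = (2*x) dx ∧ dz + (-3*y) dy ∧ dz.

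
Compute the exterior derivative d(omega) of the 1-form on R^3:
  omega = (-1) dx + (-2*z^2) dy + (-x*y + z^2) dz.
d(omega) = (-y) dx ∧ dz + (-x + 4*z) dy ∧ dz

For a 1-form omega = sum_i f_i dx_i, the exterior derivative is
  d(omega) = sum_{i < j} (∂f_j/∂x_i - ∂f_i/∂x_j) dx_i ∧ dx_j.
  coefficient of dx ∧ dz: ∂f_3/∂x - ∂f_1/∂z = ∂(-x*y + z^2)/∂x - ∂(-1)/∂z = -y
  coefficient of dy ∧ dz: ∂f_3/∂y - ∂f_2/∂z = ∂(-x*y + z^2)/∂y - ∂(-2*z^2)/∂z = -x + 4*z
Assembling: d(omega) = (-y) dx ∧ dz + (-x + 4*z) dy ∧ dz.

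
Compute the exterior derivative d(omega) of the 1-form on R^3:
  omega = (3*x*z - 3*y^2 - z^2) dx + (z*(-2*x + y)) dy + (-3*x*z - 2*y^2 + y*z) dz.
d(omega) = (6*y - 2*z) dx ∧ dy + (-3*x - z) dx ∧ dz + (2*x - 5*y + z) dy ∧ dz

For a 1-form omega = sum_i f_i dx_i, the exterior derivative is
  d(omega) = sum_{i < j} (∂f_j/∂x_i - ∂f_i/∂x_j) dx_i ∧ dx_j.
  coefficient of dx ∧ dy: ∂f_2/∂x - ∂f_1/∂y = ∂(z*(-2*x + y))/∂x - ∂(3*x*z - 3*y^2 - z^2)/∂y = 6*y - 2*z
  coefficient of dx ∧ dz: ∂f_3/∂x - ∂f_1/∂z = ∂(-3*x*z - 2*y^2 + y*z)/∂x - ∂(3*x*z - 3*y^2 - z^2)/∂z = -3*x - z
  coefficient of dy ∧ dz: ∂f_3/∂y - ∂f_2/∂z = ∂(-3*x*z - 2*y^2 + y*z)/∂y - ∂(z*(-2*x + y))/∂z = 2*x - 5*y + z
Assembling: d(omega) = (6*y - 2*z) dx ∧ dy + (-3*x - z) dx ∧ dz + (2*x - 5*y + z) dy ∧ dz.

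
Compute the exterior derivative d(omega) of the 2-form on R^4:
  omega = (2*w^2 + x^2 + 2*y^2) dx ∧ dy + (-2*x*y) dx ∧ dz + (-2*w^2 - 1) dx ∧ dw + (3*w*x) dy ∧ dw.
d(omega) = (7*w) dx ∧ dy ∧ dw + (2*x) dx ∧ dy ∧ dz

For a 2-form omega = sum_{i<j} g_{ij} dx_i ∧ dx_j, the exterior derivative is
  d(omega) = sum_{i<j} d(g_{ij}) ∧ dx_i ∧ dx_j = sum_{i<j, k} (∂g_{ij}/∂x_k) dx_k ∧ dx_i ∧ dx_j.
Expand each term, using dx_k ∧ dx_i ∧ dx_j = sgn(permutation) dx_{(a)} ∧ dx_{(b)} ∧ dx_{(c)} with (a < b < c) sorted:
  d(2*w^2 + x^2 + 2*y^2) includes (∂/∂w)(2*w^2 + x^2 + 2*y^2) dw = (4*w) dw, which multiplied by dx ∧ dy gives (4*w) dx ∧ dy ∧ dw
  d(-2*x*y) includes (∂/∂y)(-2*x*y) dy = (-2*x) dy, which multiplied by dx ∧ dz gives (2*x) dx ∧ dy ∧ dz
  d(3*w*x) includes (∂/∂x)(3*w*x) dx = (3*w) dx, which multiplied by dy ∧ dw gives (3*w) dx ∧ dy ∧ dw
Collecting like 3-forms: d(omega) = (7*w) dx ∧ dy ∧ dw + (2*x) dx ∧ dy ∧ dz.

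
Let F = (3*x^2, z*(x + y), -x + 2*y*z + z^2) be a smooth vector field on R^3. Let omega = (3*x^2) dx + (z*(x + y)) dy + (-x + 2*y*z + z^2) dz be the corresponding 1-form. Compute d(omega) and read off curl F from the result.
d(omega) = (-x - y + 2*z) dy ∧ dz + (1) dz ∧ dx + (z) dx ∧ dy; curl F = (-x - y + 2*z, 1, z)

d omega = sum_{i<j} (∂f_j/∂x_i - ∂f_i/∂x_j) dx_i ∧ dx_j. Under the identification (dy ∧ dz, dz ∧ dx, dx ∧ dy) ↔ (e_x, e_y, e_z), the coefficients are exactly the components of curl F. Compute:
  ∂R/∂y - ∂Q/∂z = (2*z) - (x + y) = -x - y + 2*z
  ∂P/∂z - ∂R/∂x = (0) - (-1) = 1
  ∂Q/∂x - ∂P/∂y = (z) - (0) = z.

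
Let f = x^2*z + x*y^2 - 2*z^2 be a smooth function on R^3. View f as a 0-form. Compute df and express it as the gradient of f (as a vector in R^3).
df = (2*x*z + y^2) dx + (2*x*y) dy + (x^2 - 4*z) dz; grad f = (2*x*z + y^2, 2*x*y, x^2 - 4*z)

For a 0-form f, d f = (∂f/∂x) dx + (∂f/∂y) dy + (∂f/∂z) dz. The components of the vector representation are exactly the entries of grad f in Cartesian coordinates:
  ∂f/∂x = 2*x*z + y^2
  ∂f/∂y = 2*x*y
  ∂f/∂z = x^2 - 4*z.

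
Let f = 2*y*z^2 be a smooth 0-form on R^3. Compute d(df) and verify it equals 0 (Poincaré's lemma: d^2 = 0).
d(df) = 0

Step 1: df = sum_i (∂f/∂x_i) dx_i = (0) dx + (2*z^2) dy + (4*y*z) dz.
Step 2: Apply d again. Using the 1-form formula, the coefficient of dx ∧ dy in d(df) is ∂^2 f/∂x ∂y - ∂^2 f/∂y ∂x = (0) - (0) = 0 (equality of mixed partials for smooth f).
Similarly for dx ∧ dz and dy ∧ dz — all coefficients vanish. So d(df) = 0.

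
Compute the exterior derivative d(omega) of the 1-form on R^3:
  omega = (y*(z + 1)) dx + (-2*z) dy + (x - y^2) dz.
d(omega) = (-z - 1) dx ∧ dy + (1 - y) dx ∧ dz + (2 - 2*y) dy ∧ dz

For a 1-form omega = sum_i f_i dx_i, the exterior derivative is
  d(omega) = sum_{i < j} (∂f_j/∂x_i - ∂f_i/∂x_j) dx_i ∧ dx_j.
  coefficient of dx ∧ dy: ∂f_2/∂x - ∂f_1/∂y = ∂(-2*z)/∂x - ∂(y*(z + 1))/∂y = -z - 1
  coefficient of dx ∧ dz: ∂f_3/∂x - ∂f_1/∂z = ∂(x - y^2)/∂x - ∂(y*(z + 1))/∂z = 1 - y
  coefficient of dy ∧ dz: ∂f_3/∂y - ∂f_2/∂z = ∂(x - y^2)/∂y - ∂(-2*z)/∂z = 2 - 2*y
Assembling: d(omega) = (-z - 1) dx ∧ dy + (1 - y) dx ∧ dz + (2 - 2*y) dy ∧ dz.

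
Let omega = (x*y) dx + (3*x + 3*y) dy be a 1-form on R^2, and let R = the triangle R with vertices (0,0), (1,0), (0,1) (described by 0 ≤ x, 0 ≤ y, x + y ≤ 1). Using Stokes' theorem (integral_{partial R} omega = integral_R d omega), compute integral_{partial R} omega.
integral_(partial R) omega = 4/3

Stokes: integral_partial_R omega = integral_R d omega with d omega = (∂Q/∂x - ∂P/∂y) dx ∧ dy.
  ∂Q/∂x = 3
  ∂P/∂y = x
  integrand = ∂Q/∂x - ∂P/∂y = 3 - x.
Integrating over R: integral_0^1 integral_0^{1-x} (3 - x) dy dx = 4/3.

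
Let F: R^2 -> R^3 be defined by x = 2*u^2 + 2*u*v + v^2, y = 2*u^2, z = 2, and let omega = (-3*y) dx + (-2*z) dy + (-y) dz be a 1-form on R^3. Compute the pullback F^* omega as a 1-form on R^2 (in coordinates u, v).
F^* omega = (4*u*(-6*u^2 - 3*u*v - 4)) du + (12*u^2*(-u - v)) dv

Using F^*(f dg) = (f ∘ F) d(g ∘ F), substitute each coordinate x_i by F_i(u, v) in f_i, and replace dx_i by d F_i = (∂F_i/∂u) du + (∂F_i/∂v) dv.
  For the x component: f_1(F) = -6*u^2; d F_1 = (4*u + 2*v) du + (2*u + 2*v) dv
  For the y component: f_2(F) = -4; d F_2 = (4*u) du + (0) dv
  For the z component: f_3(F) = -2*u^2; d F_3 = (0) du + (0) dv
Combining and collecting du, dv coefficients:
  coeff of du: 4*u*(-6*u^2 - 3*u*v - 4)
  coeff of dv: 12*u^2*(-u - v)
F^* omega = (4*u*(-6*u^2 - 3*u*v - 4)) du + (12*u^2*(-u - v)) dv.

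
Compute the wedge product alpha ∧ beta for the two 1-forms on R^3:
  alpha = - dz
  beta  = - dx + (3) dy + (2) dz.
alpha ∧ beta = (-1) dx ∧ dz + (3) dy ∧ dz

Distribute the wedge, using dx_i ∧ dx_j = -dx_j ∧ dx_i and dx_i ∧ dx_i = 0. For each pair (i, j) with i < j, the coefficient of dx_i ∧ dx_j in alpha ∧ beta is (alpha_i * beta_j - alpha_j * beta_i). Collecting: alpha ∧ beta = (-1) dx ∧ dz + (3) dy ∧ dz.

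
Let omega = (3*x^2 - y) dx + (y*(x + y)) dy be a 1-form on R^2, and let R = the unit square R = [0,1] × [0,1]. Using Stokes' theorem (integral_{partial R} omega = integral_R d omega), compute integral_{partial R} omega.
integral_(partial R) omega = 3/2

Stokes: integral_partial_R omega = integral_R d omega with d omega = (∂Q/∂x - ∂P/∂y) dx ∧ dy.
  ∂Q/∂x = y
  ∂P/∂y = -1
  integrand = ∂Q/∂x - ∂P/∂y = y + 1.
Integrating over R: integral_0^1 integral_0^1 (y + 1) dx dy = 3/2.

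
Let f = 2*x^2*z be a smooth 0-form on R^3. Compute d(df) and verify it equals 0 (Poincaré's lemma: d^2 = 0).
d(df) = 0

Step 1: df = sum_i (∂f/∂x_i) dx_i = (4*x*z) dx + (0) dy + (2*x^2) dz.
Step 2: Apply d again. Using the 1-form formula, the coefficient of dx ∧ dy in d(df) is ∂^2 f/∂x ∂y - ∂^2 f/∂y ∂x = (0) - (0) = 0 (equality of mixed partials for smooth f).
Similarly for dx ∧ dz and dy ∧ dz — all coefficients vanish. So d(df) = 0.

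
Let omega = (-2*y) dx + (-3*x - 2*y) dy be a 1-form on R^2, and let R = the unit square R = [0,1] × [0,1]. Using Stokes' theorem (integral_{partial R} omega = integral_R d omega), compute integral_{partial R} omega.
integral_(partial R) omega = -1

Stokes: integral_partial_R omega = integral_R d omega with d omega = (∂Q/∂x - ∂P/∂y) dx ∧ dy.
  ∂Q/∂x = -3
  ∂P/∂y = -2
  integrand = ∂Q/∂x - ∂P/∂y = -1.
Integrating over R: integral_0^1 integral_0^1 (-1) dx dy = -1.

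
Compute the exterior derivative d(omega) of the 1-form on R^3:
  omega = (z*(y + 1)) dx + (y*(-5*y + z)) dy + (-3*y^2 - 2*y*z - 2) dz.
d(omega) = (-z) dx ∧ dy + (-y - 1) dx ∧ dz + (-7*y - 2*z) dy ∧ dz

For a 1-form omega = sum_i f_i dx_i, the exterior derivative is
  d(omega) = sum_{i < j} (∂f_j/∂x_i - ∂f_i/∂x_j) dx_i ∧ dx_j.
  coefficient of dx ∧ dy: ∂f_2/∂x - ∂f_1/∂y = ∂(y*(-5*y + z))/∂x - ∂(z*(y + 1))/∂y = -z
  coefficient of dx ∧ dz: ∂f_3/∂x - ∂f_1/∂z = ∂(-3*y^2 - 2*y*z - 2)/∂x - ∂(z*(y + 1))/∂z = -y - 1
  coefficient of dy ∧ dz: ∂f_3/∂y - ∂f_2/∂z = ∂(-3*y^2 - 2*y*z - 2)/∂y - ∂(y*(-5*y + z))/∂z = -7*y - 2*z
Assembling: d(omega) = (-z) dx ∧ dy + (-y - 1) dx ∧ dz + (-7*y - 2*z) dy ∧ dz.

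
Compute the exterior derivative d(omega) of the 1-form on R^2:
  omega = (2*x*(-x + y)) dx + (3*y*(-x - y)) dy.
d(omega) = (-2*x - 3*y) dx ∧ dy

For a 1-form omega = sum_i f_i dx_i, the exterior derivative is
  d(omega) = sum_{i < j} (∂f_j/∂x_i - ∂f_i/∂x_j) dx_i ∧ dx_j.
  coefficient of dx ∧ dy: ∂f_2/∂x - ∂f_1/∂y = ∂(3*y*(-x - y))/∂x - ∂(2*x*(-x + y))/∂y = -2*x - 3*y
Assembling: d(omega) = (-2*x - 3*y) dx ∧ dy.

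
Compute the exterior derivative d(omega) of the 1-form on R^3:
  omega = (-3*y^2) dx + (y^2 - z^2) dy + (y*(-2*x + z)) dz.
d(omega) = (6*y) dx ∧ dy + (-2*y) dx ∧ dz + (-2*x + 3*z) dy ∧ dz

For a 1-form omega = sum_i f_i dx_i, the exterior derivative is
  d(omega) = sum_{i < j} (∂f_j/∂x_i - ∂f_i/∂x_j) dx_i ∧ dx_j.
  coefficient of dx ∧ dy: ∂f_2/∂x - ∂f_1/∂y = ∂(y^2 - z^2)/∂x - ∂(-3*y^2)/∂y = 6*y
  coefficient of dx ∧ dz: ∂f_3/∂x - ∂f_1/∂z = ∂(y*(-2*x + z))/∂x - ∂(-3*y^2)/∂z = -2*y
  coefficient of dy ∧ dz: ∂f_3/∂y - ∂f_2/∂z = ∂(y*(-2*x + z))/∂y - ∂(y^2 - z^2)/∂z = -2*x + 3*z
Assembling: d(omega) = (6*y) dx ∧ dy + (-2*y) dx ∧ dz + (-2*x + 3*z) dy ∧ dz.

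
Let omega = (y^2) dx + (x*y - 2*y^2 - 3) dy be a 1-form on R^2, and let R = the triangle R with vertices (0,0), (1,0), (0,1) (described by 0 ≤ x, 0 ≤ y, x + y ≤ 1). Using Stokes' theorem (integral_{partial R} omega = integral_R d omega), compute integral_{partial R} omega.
integral_(partial R) omega = -1/6

Stokes: integral_partial_R omega = integral_R d omega with d omega = (∂Q/∂x - ∂P/∂y) dx ∧ dy.
  ∂Q/∂x = y
  ∂P/∂y = 2*y
  integrand = ∂Q/∂x - ∂P/∂y = -y.
Integrating over R: integral_0^1 integral_0^{1-x} (-y) dy dx = -1/6.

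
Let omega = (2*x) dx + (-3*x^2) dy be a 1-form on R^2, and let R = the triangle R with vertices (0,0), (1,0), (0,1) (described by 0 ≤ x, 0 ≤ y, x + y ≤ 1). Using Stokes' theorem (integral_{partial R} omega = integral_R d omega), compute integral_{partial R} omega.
integral_(partial R) omega = -1

Stokes: integral_partial_R omega = integral_R d omega with d omega = (∂Q/∂x - ∂P/∂y) dx ∧ dy.
  ∂Q/∂x = -6*x
  ∂P/∂y = 0
  integrand = ∂Q/∂x - ∂P/∂y = -6*x.
Integrating over R: integral_0^1 integral_0^{1-x} (-6*x) dy dx = -1.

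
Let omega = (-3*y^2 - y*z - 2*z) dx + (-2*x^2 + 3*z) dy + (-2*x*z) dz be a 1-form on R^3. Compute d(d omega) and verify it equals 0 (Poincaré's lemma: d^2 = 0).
d(d omega) = 0

Step 1: d omega = sum_{i<j} (∂f_j/∂x_i - ∂f_i/∂x_j) dx_i ∧ dx_j:
  coeff of dx ∧ dy: -4*x + 6*y + z
  coeff of dx ∧ dz: y - 2*z + 2
  coeff of dy ∧ dz: -3
Step 2: Apply d again to each 2-form coefficient. The only possible 3-form in R^3 is dx ∧ dy ∧ dz, with coefficient
  ∂(coeff of dy∧dz)/∂x - ∂(coeff of dx∧dz)/∂y + ∂(coeff of dx∧dy)/∂z
  = ∂/∂x (-3) - ∂/∂y (y - 2*z + 2) + ∂/∂z (-4*x + 6*y + z).
Each of these terms simplifies to sums of mixed partials that cancel in pairs. The result is 0 (by equality of mixed partials for smooth functions — Schwarz / Clairaut).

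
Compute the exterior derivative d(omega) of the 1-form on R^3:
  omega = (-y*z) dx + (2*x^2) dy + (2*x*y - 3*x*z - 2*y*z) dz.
d(omega) = (4*x + z) dx ∧ dy + (3*y - 3*z) dx ∧ dz + (2*x - 2*z) dy ∧ dz

For a 1-form omega = sum_i f_i dx_i, the exterior derivative is
  d(omega) = sum_{i < j} (∂f_j/∂x_i - ∂f_i/∂x_j) dx_i ∧ dx_j.
  coefficient of dx ∧ dy: ∂f_2/∂x - ∂f_1/∂y = ∂(2*x^2)/∂x - ∂(-y*z)/∂y = 4*x + z
  coefficient of dx ∧ dz: ∂f_3/∂x - ∂f_1/∂z = ∂(2*x*y - 3*x*z - 2*y*z)/∂x - ∂(-y*z)/∂z = 3*y - 3*z
  coefficient of dy ∧ dz: ∂f_3/∂y - ∂f_2/∂z = ∂(2*x*y - 3*x*z - 2*y*z)/∂y - ∂(2*x^2)/∂z = 2*x - 2*z
Assembling: d(omega) = (4*x + z) dx ∧ dy + (3*y - 3*z) dx ∧ dz + (2*x - 2*z) dy ∧ dz.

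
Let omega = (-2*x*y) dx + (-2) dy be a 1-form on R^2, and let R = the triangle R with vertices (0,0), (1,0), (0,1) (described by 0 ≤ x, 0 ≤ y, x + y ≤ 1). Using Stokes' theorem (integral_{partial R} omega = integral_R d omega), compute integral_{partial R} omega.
integral_(partial R) omega = 1/3

Stokes: integral_partial_R omega = integral_R d omega with d omega = (∂Q/∂x - ∂P/∂y) dx ∧ dy.
  ∂Q/∂x = 0
  ∂P/∂y = -2*x
  integrand = ∂Q/∂x - ∂P/∂y = 2*x.
Integrating over R: integral_0^1 integral_0^{1-x} (2*x) dy dx = 1/3.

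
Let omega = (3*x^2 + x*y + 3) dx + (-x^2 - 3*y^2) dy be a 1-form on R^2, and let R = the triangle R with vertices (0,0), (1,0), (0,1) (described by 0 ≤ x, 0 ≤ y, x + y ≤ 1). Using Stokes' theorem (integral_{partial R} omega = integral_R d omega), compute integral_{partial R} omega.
integral_(partial R) omega = -1/2

Stokes: integral_partial_R omega = integral_R d omega with d omega = (∂Q/∂x - ∂P/∂y) dx ∧ dy.
  ∂Q/∂x = -2*x
  ∂P/∂y = x
  integrand = ∂Q/∂x - ∂P/∂y = -3*x.
Integrating over R: integral_0^1 integral_0^{1-x} (-3*x) dy dx = -1/2.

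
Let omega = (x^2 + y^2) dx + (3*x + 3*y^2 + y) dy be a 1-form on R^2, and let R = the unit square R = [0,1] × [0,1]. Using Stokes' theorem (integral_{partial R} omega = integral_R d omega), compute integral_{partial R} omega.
integral_(partial R) omega = 2

Stokes: integral_partial_R omega = integral_R d omega with d omega = (∂Q/∂x - ∂P/∂y) dx ∧ dy.
  ∂Q/∂x = 3
  ∂P/∂y = 2*y
  integrand = ∂Q/∂x - ∂P/∂y = 3 - 2*y.
Integrating over R: integral_0^1 integral_0^1 (3 - 2*y) dx dy = 2.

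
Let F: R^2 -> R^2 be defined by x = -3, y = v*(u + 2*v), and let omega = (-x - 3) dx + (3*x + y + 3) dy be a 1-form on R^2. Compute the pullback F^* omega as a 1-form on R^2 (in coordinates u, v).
F^* omega = (v*(u*v + 2*v^2 - 6)) du + (u^2*v + 6*u*v^2 - 6*u + 8*v^3 - 24*v) dv

Using F^*(f dg) = (f ∘ F) d(g ∘ F), substitute each coordinate x_i by F_i(u, v) in f_i, and replace dx_i by d F_i = (∂F_i/∂u) du + (∂F_i/∂v) dv.
  For the x component: f_1(F) = 0; d F_1 = (0) du + (0) dv
  For the y component: f_2(F) = u*v + 2*v^2 - 6; d F_2 = (v) du + (u + 4*v) dv
Combining and collecting du, dv coefficients:
  coeff of du: v*(u*v + 2*v^2 - 6)
  coeff of dv: u^2*v + 6*u*v^2 - 6*u + 8*v^3 - 24*v
F^* omega = (v*(u*v + 2*v^2 - 6)) du + (u^2*v + 6*u*v^2 - 6*u + 8*v^3 - 24*v) dv.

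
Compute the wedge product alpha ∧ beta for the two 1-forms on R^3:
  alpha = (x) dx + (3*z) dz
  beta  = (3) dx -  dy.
alpha ∧ beta = (-x) dx ∧ dy + (-9*z) dx ∧ dz + (3*z) dy ∧ dz

Distribute the wedge, using dx_i ∧ dx_j = -dx_j ∧ dx_i and dx_i ∧ dx_i = 0. For each pair (i, j) with i < j, the coefficient of dx_i ∧ dx_j in alpha ∧ beta is (alpha_i * beta_j - alpha_j * beta_i). Collecting: alpha ∧ beta = (-x) dx ∧ dy + (-9*z) dx ∧ dz + (3*z) dy ∧ dz.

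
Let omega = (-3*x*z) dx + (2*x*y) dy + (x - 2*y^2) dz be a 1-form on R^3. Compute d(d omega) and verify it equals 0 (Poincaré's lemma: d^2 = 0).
d(d omega) = 0

Step 1: d omega = sum_{i<j} (∂f_j/∂x_i - ∂f_i/∂x_j) dx_i ∧ dx_j:
  coeff of dx ∧ dy: 2*y
  coeff of dx ∧ dz: 3*x + 1
  coeff of dy ∧ dz: -4*y
Step 2: Apply d again to each 2-form coefficient. The only possible 3-form in R^3 is dx ∧ dy ∧ dz, with coefficient
  ∂(coeff of dy∧dz)/∂x - ∂(coeff of dx∧dz)/∂y + ∂(coeff of dx∧dy)/∂z
  = ∂/∂x (-4*y) - ∂/∂y (3*x + 1) + ∂/∂z (2*y).
Each of these terms simplifies to sums of mixed partials that cancel in pairs. The result is 0 (by equality of mixed partials for smooth functions — Schwarz / Clairaut).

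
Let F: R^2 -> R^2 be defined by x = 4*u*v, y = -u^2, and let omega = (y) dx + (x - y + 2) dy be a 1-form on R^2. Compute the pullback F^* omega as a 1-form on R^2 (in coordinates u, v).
F^* omega = (2*u*(-u^2 - 6*u*v - 2)) du + (-4*u^3) dv

Using F^*(f dg) = (f ∘ F) d(g ∘ F), substitute each coordinate x_i by F_i(u, v) in f_i, and replace dx_i by d F_i = (∂F_i/∂u) du + (∂F_i/∂v) dv.
  For the x component: f_1(F) = -u^2; d F_1 = (4*v) du + (4*u) dv
  For the y component: f_2(F) = u^2 + 4*u*v + 2; d F_2 = (-2*u) du + (0) dv
Combining and collecting du, dv coefficients:
  coeff of du: 2*u*(-u^2 - 6*u*v - 2)
  coeff of dv: -4*u^3
F^* omega = (2*u*(-u^2 - 6*u*v - 2)) du + (-4*u^3) dv.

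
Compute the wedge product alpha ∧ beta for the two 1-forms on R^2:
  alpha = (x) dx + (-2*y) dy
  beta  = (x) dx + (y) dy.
alpha ∧ beta = (3*x*y) dx ∧ dy

Distribute the wedge, using dx_i ∧ dx_j = -dx_j ∧ dx_i and dx_i ∧ dx_i = 0. For each pair (i, j) with i < j, the coefficient of dx_i ∧ dx_j in alpha ∧ beta is (alpha_i * beta_j - alpha_j * beta_i). Collecting: alpha ∧ beta = (3*x*y) dx ∧ dy.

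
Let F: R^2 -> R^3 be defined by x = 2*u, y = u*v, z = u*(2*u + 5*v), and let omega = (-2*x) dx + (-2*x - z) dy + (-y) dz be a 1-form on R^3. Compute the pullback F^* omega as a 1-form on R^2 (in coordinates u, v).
F^* omega = (2*u*(-3*u*v - 5*v^2 - 2*v - 4)) du + (2*u^2*(-u - 5*v - 2)) dv

Using F^*(f dg) = (f ∘ F) d(g ∘ F), substitute each coordinate x_i by F_i(u, v) in f_i, and replace dx_i by d F_i = (∂F_i/∂u) du + (∂F_i/∂v) dv.
  For the x component: f_1(F) = -4*u; d F_1 = (2) du + (0) dv
  For the y component: f_2(F) = u*(-2*u - 5*v - 4); d F_2 = (v) du + (u) dv
  For the z component: f_3(F) = -u*v; d F_3 = (4*u + 5*v) du + (5*u) dv
Combining and collecting du, dv coefficients:
  coeff of du: 2*u*(-3*u*v - 5*v^2 - 2*v - 4)
  coeff of dv: 2*u^2*(-u - 5*v - 2)
F^* omega = (2*u*(-3*u*v - 5*v^2 - 2*v - 4)) du + (2*u^2*(-u - 5*v - 2)) dv.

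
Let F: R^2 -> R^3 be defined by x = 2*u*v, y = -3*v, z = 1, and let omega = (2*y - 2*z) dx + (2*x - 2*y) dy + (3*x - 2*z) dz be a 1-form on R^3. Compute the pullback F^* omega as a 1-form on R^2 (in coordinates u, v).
F^* omega = (4*v*(-3*v - 1)) du + (-24*u*v - 4*u - 18*v) dv

Using F^*(f dg) = (f ∘ F) d(g ∘ F), substitute each coordinate x_i by F_i(u, v) in f_i, and replace dx_i by d F_i = (∂F_i/∂u) du + (∂F_i/∂v) dv.
  For the x component: f_1(F) = -6*v - 2; d F_1 = (2*v) du + (2*u) dv
  For the y component: f_2(F) = 2*v*(2*u + 3); d F_2 = (0) du + (-3) dv
  For the z component: f_3(F) = 6*u*v - 2; d F_3 = (0) du + (0) dv
Combining and collecting du, dv coefficients:
  coeff of du: 4*v*(-3*v - 1)
  coeff of dv: -24*u*v - 4*u - 18*v
F^* omega = (4*v*(-3*v - 1)) du + (-24*u*v - 4*u - 18*v) dv.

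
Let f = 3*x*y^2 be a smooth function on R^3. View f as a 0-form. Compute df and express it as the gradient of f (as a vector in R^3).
df = (3*y^2) dx + (6*x*y) dy + (0) dz; grad f = (3*y^2, 6*x*y, 0)

For a 0-form f, d f = (∂f/∂x) dx + (∂f/∂y) dy + (∂f/∂z) dz. The components of the vector representation are exactly the entries of grad f in Cartesian coordinates:
  ∂f/∂x = 3*y^2
  ∂f/∂y = 6*x*y
  ∂f/∂z = 0.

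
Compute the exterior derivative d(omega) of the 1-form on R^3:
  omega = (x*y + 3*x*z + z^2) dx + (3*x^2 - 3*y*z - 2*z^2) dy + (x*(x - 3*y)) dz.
d(omega) = (5*x) dx ∧ dy + (-x - 3*y - 2*z) dx ∧ dz + (-3*x + 3*y + 4*z) dy ∧ dz

For a 1-form omega = sum_i f_i dx_i, the exterior derivative is
  d(omega) = sum_{i < j} (∂f_j/∂x_i - ∂f_i/∂x_j) dx_i ∧ dx_j.
  coefficient of dx ∧ dy: ∂f_2/∂x - ∂f_1/∂y = ∂(3*x^2 - 3*y*z - 2*z^2)/∂x - ∂(x*y + 3*x*z + z^2)/∂y = 5*x
  coefficient of dx ∧ dz: ∂f_3/∂x - ∂f_1/∂z = ∂(x*(x - 3*y))/∂x - ∂(x*y + 3*x*z + z^2)/∂z = -x - 3*y - 2*z
  coefficient of dy ∧ dz: ∂f_3/∂y - ∂f_2/∂z = ∂(x*(x - 3*y))/∂y - ∂(3*x^2 - 3*y*z - 2*z^2)/∂z = -3*x + 3*y + 4*z
Assembling: d(omega) = (5*x) dx ∧ dy + (-x - 3*y - 2*z) dx ∧ dz + (-3*x + 3*y + 4*z) dy ∧ dz.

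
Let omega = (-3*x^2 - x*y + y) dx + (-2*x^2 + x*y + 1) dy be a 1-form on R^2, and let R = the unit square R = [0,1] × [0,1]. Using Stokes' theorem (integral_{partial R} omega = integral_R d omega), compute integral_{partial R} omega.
integral_(partial R) omega = -2

Stokes: integral_partial_R omega = integral_R d omega with d omega = (∂Q/∂x - ∂P/∂y) dx ∧ dy.
  ∂Q/∂x = -4*x + y
  ∂P/∂y = 1 - x
  integrand = ∂Q/∂x - ∂P/∂y = -3*x + y - 1.
Integrating over R: integral_0^1 integral_0^1 (-3*x + y - 1) dx dy = -2.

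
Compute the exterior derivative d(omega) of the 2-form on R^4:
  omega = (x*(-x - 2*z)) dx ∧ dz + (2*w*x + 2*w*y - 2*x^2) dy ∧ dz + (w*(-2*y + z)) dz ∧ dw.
d(omega) = (2*w - 4*x) dx ∧ dy ∧ dz + (-2*w + 2*x + 2*y) dy ∧ dz ∧ dw

For a 2-form omega = sum_{i<j} g_{ij} dx_i ∧ dx_j, the exterior derivative is
  d(omega) = sum_{i<j} d(g_{ij}) ∧ dx_i ∧ dx_j = sum_{i<j, k} (∂g_{ij}/∂x_k) dx_k ∧ dx_i ∧ dx_j.
Expand each term, using dx_k ∧ dx_i ∧ dx_j = sgn(permutation) dx_{(a)} ∧ dx_{(b)} ∧ dx_{(c)} with (a < b < c) sorted:
  d(2*w*x + 2*w*y - 2*x^2) includes (∂/∂x)(2*w*x + 2*w*y - 2*x^2) dx = (2*w - 4*x) dx, which multiplied by dy ∧ dz gives (2*w - 4*x) dx ∧ dy ∧ dz
  d(2*w*x + 2*w*y - 2*x^2) includes (∂/∂w)(2*w*x + 2*w*y - 2*x^2) dw = (2*x + 2*y) dw, which multiplied by dy ∧ dz gives (2*x + 2*y) dy ∧ dz ∧ dw
  d(w*(-2*y + z)) includes (∂/∂y)(w*(-2*y + z)) dy = (-2*w) dy, which multiplied by dz ∧ dw gives (-2*w) dy ∧ dz ∧ dw
Collecting like 3-forms: d(omega) = (2*w - 4*x) dx ∧ dy ∧ dz + (-2*w + 2*x + 2*y) dy ∧ dz ∧ dw.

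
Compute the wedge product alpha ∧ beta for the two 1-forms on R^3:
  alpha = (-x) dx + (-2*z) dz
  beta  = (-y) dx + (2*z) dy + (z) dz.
alpha ∧ beta = (-2*x*z) dx ∧ dy + (-z*(x + 2*y)) dx ∧ dz + (4*z^2) dy ∧ dz

Distribute the wedge, using dx_i ∧ dx_j = -dx_j ∧ dx_i and dx_i ∧ dx_i = 0. For each pair (i, j) with i < j, the coefficient of dx_i ∧ dx_j in alpha ∧ beta is (alpha_i * beta_j - alpha_j * beta_i). Collecting: alpha ∧ beta = (-2*x*z) dx ∧ dy + (-z*(x + 2*y)) dx ∧ dz + (4*z^2) dy ∧ dz.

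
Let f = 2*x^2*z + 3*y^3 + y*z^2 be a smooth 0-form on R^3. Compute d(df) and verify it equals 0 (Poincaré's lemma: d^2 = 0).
d(df) = 0

Step 1: df = sum_i (∂f/∂x_i) dx_i = (4*x*z) dx + (9*y^2 + z^2) dy + (2*x^2 + 2*y*z) dz.
Step 2: Apply d again. Using the 1-form formula, the coefficient of dx ∧ dy in d(df) is ∂^2 f/∂x ∂y - ∂^2 f/∂y ∂x = (0) - (0) = 0 (equality of mixed partials for smooth f).
Similarly for dx ∧ dz and dy ∧ dz — all coefficients vanish. So d(df) = 0.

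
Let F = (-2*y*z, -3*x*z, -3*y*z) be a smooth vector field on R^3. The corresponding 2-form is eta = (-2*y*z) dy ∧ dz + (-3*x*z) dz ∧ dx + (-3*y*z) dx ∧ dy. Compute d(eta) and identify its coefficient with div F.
d(eta) = (-3*y) dx ∧ dy ∧ dz; div F = -3*y

For a 2-form in R^3 of the form above, applying d gives a 3-form with coefficient ∂P/∂x + ∂Q/∂y + ∂R/∂z:
  ∂P/∂x = 0
  ∂Q/∂y = 0
  ∂R/∂z = -3*y
Sum = -3*y, which is exactly div F.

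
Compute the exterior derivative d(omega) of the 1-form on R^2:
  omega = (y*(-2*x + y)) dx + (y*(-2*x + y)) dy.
d(omega) = (2*x - 4*y) dx ∧ dy

For a 1-form omega = sum_i f_i dx_i, the exterior derivative is
  d(omega) = sum_{i < j} (∂f_j/∂x_i - ∂f_i/∂x_j) dx_i ∧ dx_j.
  coefficient of dx ∧ dy: ∂f_2/∂x - ∂f_1/∂y = ∂(y*(-2*x + y))/∂x - ∂(y*(-2*x + y))/∂y = 2*x - 4*y
Assembling: d(omega) = (2*x - 4*y) dx ∧ dy.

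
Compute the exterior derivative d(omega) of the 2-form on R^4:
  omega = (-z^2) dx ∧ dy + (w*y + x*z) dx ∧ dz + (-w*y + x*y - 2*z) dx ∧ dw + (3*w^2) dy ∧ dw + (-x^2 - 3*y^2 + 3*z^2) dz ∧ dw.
d(omega) = (-w - 2*z) dx ∧ dy ∧ dz + (-2*x + y + 2) dx ∧ dz ∧ dw + (w - x) dx ∧ dy ∧ dw + (-6*y) dy ∧ dz ∧ dw

For a 2-form omega = sum_{i<j} g_{ij} dx_i ∧ dx_j, the exterior derivative is
  d(omega) = sum_{i<j} d(g_{ij}) ∧ dx_i ∧ dx_j = sum_{i<j, k} (∂g_{ij}/∂x_k) dx_k ∧ dx_i ∧ dx_j.
Expand each term, using dx_k ∧ dx_i ∧ dx_j = sgn(permutation) dx_{(a)} ∧ dx_{(b)} ∧ dx_{(c)} with (a < b < c) sorted:
  d(-z^2) includes (∂/∂z)(-z^2) dz = (-2*z) dz, which multiplied by dx ∧ dy gives (-2*z) dx ∧ dy ∧ dz
  d(w*y + x*z) includes (∂/∂y)(w*y + x*z) dy = (w) dy, which multiplied by dx ∧ dz gives (-w) dx ∧ dy ∧ dz
  d(w*y + x*z) includes (∂/∂w)(w*y + x*z) dw = (y) dw, which multiplied by dx ∧ dz gives (y) dx ∧ dz ∧ dw
  d(-w*y + x*y - 2*z) includes (∂/∂y)(-w*y + x*y - 2*z) dy = (-w + x) dy, which multiplied by dx ∧ dw gives (w - x) dx ∧ dy ∧ dw
  d(-w*y + x*y - 2*z) includes (∂/∂z)(-w*y + x*y - 2*z) dz = (-2) dz, which multiplied by dx ∧ dw gives (2) dx ∧ dz ∧ dw
  d(-x^2 - 3*y^2 + 3*z^2) includes (∂/∂x)(-x^2 - 3*y^2 + 3*z^2) dx = (-2*x) dx, which multiplied by dz ∧ dw gives (-2*x) dx ∧ dz ∧ dw
  d(-x^2 - 3*y^2 + 3*z^2) includes (∂/∂y)(-x^2 - 3*y^2 + 3*z^2) dy = (-6*y) dy, which multiplied by dz ∧ dw gives (-6*y) dy ∧ dz ∧ dw
Collecting like 3-forms: d(omega) = (-w - 2*z) dx ∧ dy ∧ dz + (-2*x + y + 2) dx ∧ dz ∧ dw + (w - x) dx ∧ dy ∧ dw + (-6*y) dy ∧ dz ∧ dw.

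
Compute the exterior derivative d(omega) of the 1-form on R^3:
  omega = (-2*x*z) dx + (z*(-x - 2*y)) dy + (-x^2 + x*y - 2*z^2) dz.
d(omega) = (-z) dx ∧ dy + (y) dx ∧ dz + (2*x + 2*y) dy ∧ dz

For a 1-form omega = sum_i f_i dx_i, the exterior derivative is
  d(omega) = sum_{i < j} (∂f_j/∂x_i - ∂f_i/∂x_j) dx_i ∧ dx_j.
  coefficient of dx ∧ dy: ∂f_2/∂x - ∂f_1/∂y = ∂(z*(-x - 2*y))/∂x - ∂(-2*x*z)/∂y = -z
  coefficient of dx ∧ dz: ∂f_3/∂x - ∂f_1/∂z = ∂(-x^2 + x*y - 2*z^2)/∂x - ∂(-2*x*z)/∂z = y
  coefficient of dy ∧ dz: ∂f_3/∂y - ∂f_2/∂z = ∂(-x^2 + x*y - 2*z^2)/∂y - ∂(z*(-x - 2*y))/∂z = 2*x + 2*y
Assembling: d(omega) = (-z) dx ∧ dy + (y) dx ∧ dz + (2*x + 2*y) dy ∧ dz.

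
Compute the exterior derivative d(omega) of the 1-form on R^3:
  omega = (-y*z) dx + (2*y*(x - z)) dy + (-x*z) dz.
d(omega) = (2*y + z) dx ∧ dy + (y - z) dx ∧ dz + (2*y) dy ∧ dz

For a 1-form omega = sum_i f_i dx_i, the exterior derivative is
  d(omega) = sum_{i < j} (∂f_j/∂x_i - ∂f_i/∂x_j) dx_i ∧ dx_j.
  coefficient of dx ∧ dy: ∂f_2/∂x - ∂f_1/∂y = ∂(2*y*(x - z))/∂x - ∂(-y*z)/∂y = 2*y + z
  coefficient of dx ∧ dz: ∂f_3/∂x - ∂f_1/∂z = ∂(-x*z)/∂x - ∂(-y*z)/∂z = y - z
  coefficient of dy ∧ dz: ∂f_3/∂y - ∂f_2/∂z = ∂(-x*z)/∂y - ∂(2*y*(x - z))/∂z = 2*y
Assembling: d(omega) = (2*y + z) dx ∧ dy + (y - z) dx ∧ dz + (2*y) dy ∧ dz.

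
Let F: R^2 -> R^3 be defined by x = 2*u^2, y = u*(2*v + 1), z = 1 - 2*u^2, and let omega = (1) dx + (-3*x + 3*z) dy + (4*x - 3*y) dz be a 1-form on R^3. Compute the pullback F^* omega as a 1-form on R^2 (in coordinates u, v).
F^* omega = (-32*u^3 + 4*u + 6*v + 3) du + (-24*u^3 + 6*u) dv

Using F^*(f dg) = (f ∘ F) d(g ∘ F), substitute each coordinate x_i by F_i(u, v) in f_i, and replace dx_i by d F_i = (∂F_i/∂u) du + (∂F_i/∂v) dv.
  For the x component: f_1(F) = 1; d F_1 = (4*u) du + (0) dv
  For the y component: f_2(F) = 3 - 12*u^2; d F_2 = (2*v + 1) du + (2*u) dv
  For the z component: f_3(F) = u*(8*u - 6*v - 3); d F_3 = (-4*u) du + (0) dv
Combining and collecting du, dv coefficients:
  coeff of du: -32*u^3 + 4*u + 6*v + 3
  coeff of dv: -24*u^3 + 6*u
F^* omega = (-32*u^3 + 4*u + 6*v + 3) du + (-24*u^3 + 6*u) dv.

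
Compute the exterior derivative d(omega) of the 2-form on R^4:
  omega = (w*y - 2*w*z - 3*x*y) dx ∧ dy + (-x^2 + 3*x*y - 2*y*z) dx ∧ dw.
d(omega) = (-2*w) dx ∧ dy ∧ dz + (-3*x + y) dx ∧ dy ∧ dw + (2*y) dx ∧ dz ∧ dw

For a 2-form omega = sum_{i<j} g_{ij} dx_i ∧ dx_j, the exterior derivative is
  d(omega) = sum_{i<j} d(g_{ij}) ∧ dx_i ∧ dx_j = sum_{i<j, k} (∂g_{ij}/∂x_k) dx_k ∧ dx_i ∧ dx_j.
Expand each term, using dx_k ∧ dx_i ∧ dx_j = sgn(permutation) dx_{(a)} ∧ dx_{(b)} ∧ dx_{(c)} with (a < b < c) sorted:
  d(w*y - 2*w*z - 3*x*y) includes (∂/∂z)(w*y - 2*w*z - 3*x*y) dz = (-2*w) dz, which multiplied by dx ∧ dy gives (-2*w) dx ∧ dy ∧ dz
  d(w*y - 2*w*z - 3*x*y) includes (∂/∂w)(w*y - 2*w*z - 3*x*y) dw = (y - 2*z) dw, which multiplied by dx ∧ dy gives (y - 2*z) dx ∧ dy ∧ dw
  d(-x^2 + 3*x*y - 2*y*z) includes (∂/∂y)(-x^2 + 3*x*y - 2*y*z) dy = (3*x - 2*z) dy, which multiplied by dx ∧ dw gives (-3*x + 2*z) dx ∧ dy ∧ dw
  d(-x^2 + 3*x*y - 2*y*z) includes (∂/∂z)(-x^2 + 3*x*y - 2*y*z) dz = (-2*y) dz, which multiplied by dx ∧ dw gives (2*y) dx ∧ dz ∧ dw
Collecting like 3-forms: d(omega) = (-2*w) dx ∧ dy ∧ dz + (-3*x + y) dx ∧ dy ∧ dw + (2*y) dx ∧ dz ∧ dw.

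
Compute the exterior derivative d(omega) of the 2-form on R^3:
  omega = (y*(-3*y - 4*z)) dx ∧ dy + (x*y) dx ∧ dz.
d(omega) = (-x - 4*y) dx ∧ dy ∧ dz

For a 2-form omega = sum_{i<j} g_{ij} dx_i ∧ dx_j, the exterior derivative is
  d(omega) = sum_{i<j} d(g_{ij}) ∧ dx_i ∧ dx_j = sum_{i<j, k} (∂g_{ij}/∂x_k) dx_k ∧ dx_i ∧ dx_j.
Expand each term, using dx_k ∧ dx_i ∧ dx_j = sgn(permutation) dx_{(a)} ∧ dx_{(b)} ∧ dx_{(c)} with (a < b < c) sorted:
  d(y*(-3*y - 4*z)) includes (∂/∂z)(y*(-3*y - 4*z)) dz = (-4*y) dz, which multiplied by dx ∧ dy gives (-4*y) dx ∧ dy ∧ dz
  d(x*y) includes (∂/∂y)(x*y) dy = (x) dy, which multiplied by dx ∧ dz gives (-x) dx ∧ dy ∧ dz
Collecting like 3-forms: d(omega) = (-x - 4*y) dx ∧ dy ∧ dz.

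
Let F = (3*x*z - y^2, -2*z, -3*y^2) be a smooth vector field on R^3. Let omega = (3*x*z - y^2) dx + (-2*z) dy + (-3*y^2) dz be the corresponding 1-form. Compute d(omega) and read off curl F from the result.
d(omega) = (2 - 6*y) dy ∧ dz + (3*x) dz ∧ dx + (2*y) dx ∧ dy; curl F = (2 - 6*y, 3*x, 2*y)

d omega = sum_{i<j} (∂f_j/∂x_i - ∂f_i/∂x_j) dx_i ∧ dx_j. Under the identification (dy ∧ dz, dz ∧ dx, dx ∧ dy) ↔ (e_x, e_y, e_z), the coefficients are exactly the components of curl F. Compute:
  ∂R/∂y - ∂Q/∂z = (-6*y) - (-2) = 2 - 6*y
  ∂P/∂z - ∂R/∂x = (3*x) - (0) = 3*x
  ∂Q/∂x - ∂P/∂y = (0) - (-2*y) = 2*y.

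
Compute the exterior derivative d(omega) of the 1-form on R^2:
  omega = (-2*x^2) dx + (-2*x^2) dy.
d(omega) = (-4*x) dx ∧ dy

For a 1-form omega = sum_i f_i dx_i, the exterior derivative is
  d(omega) = sum_{i < j} (∂f_j/∂x_i - ∂f_i/∂x_j) dx_i ∧ dx_j.
  coefficient of dx ∧ dy: ∂f_2/∂x - ∂f_1/∂y = ∂(-2*x^2)/∂x - ∂(-2*x^2)/∂y = -4*x
Assembling: d(omega) = (-4*x) dx ∧ dy.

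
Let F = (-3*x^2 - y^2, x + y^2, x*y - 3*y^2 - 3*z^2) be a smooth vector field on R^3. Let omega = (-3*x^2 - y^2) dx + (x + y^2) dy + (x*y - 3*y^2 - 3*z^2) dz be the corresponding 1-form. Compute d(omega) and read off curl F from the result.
d(omega) = (x - 6*y) dy ∧ dz + (-y) dz ∧ dx + (2*y + 1) dx ∧ dy; curl F = (x - 6*y, -y, 2*y + 1)

d omega = sum_{i<j} (∂f_j/∂x_i - ∂f_i/∂x_j) dx_i ∧ dx_j. Under the identification (dy ∧ dz, dz ∧ dx, dx ∧ dy) ↔ (e_x, e_y, e_z), the coefficients are exactly the components of curl F. Compute:
  ∂R/∂y - ∂Q/∂z = (x - 6*y) - (0) = x - 6*y
  ∂P/∂z - ∂R/∂x = (0) - (y) = -y
  ∂Q/∂x - ∂P/∂y = (1) - (-2*y) = 2*y + 1.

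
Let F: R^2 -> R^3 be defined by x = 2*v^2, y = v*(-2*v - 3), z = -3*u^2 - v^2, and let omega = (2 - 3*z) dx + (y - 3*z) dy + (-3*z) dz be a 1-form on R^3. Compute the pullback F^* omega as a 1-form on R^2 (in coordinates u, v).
F^* omega = (18*u*(-3*u^2 - v^2)) du + (-18*u^2*v - 27*u^2 + 2*v^3 + 9*v^2 + 17*v) dv

Using F^*(f dg) = (f ∘ F) d(g ∘ F), substitute each coordinate x_i by F_i(u, v) in f_i, and replace dx_i by d F_i = (∂F_i/∂u) du + (∂F_i/∂v) dv.
  For the x component: f_1(F) = 9*u^2 + 3*v^2 + 2; d F_1 = (0) du + (4*v) dv
  For the y component: f_2(F) = 9*u^2 + v^2 - 3*v; d F_2 = (0) du + (-4*v - 3) dv
  For the z component: f_3(F) = 9*u^2 + 3*v^2; d F_3 = (-6*u) du + (-2*v) dv
Combining and collecting du, dv coefficients:
  coeff of du: 18*u*(-3*u^2 - v^2)
  coeff of dv: -18*u^2*v - 27*u^2 + 2*v^3 + 9*v^2 + 17*v
F^* omega = (18*u*(-3*u^2 - v^2)) du + (-18*u^2*v - 27*u^2 + 2*v^3 + 9*v^2 + 17*v) dv.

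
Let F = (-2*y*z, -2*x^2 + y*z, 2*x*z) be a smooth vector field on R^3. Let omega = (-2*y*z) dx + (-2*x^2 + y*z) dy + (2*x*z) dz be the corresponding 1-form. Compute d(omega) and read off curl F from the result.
d(omega) = (-y) dy ∧ dz + (-2*y - 2*z) dz ∧ dx + (-4*x + 2*z) dx ∧ dy; curl F = (-y, -2*y - 2*z, -4*x + 2*z)

d omega = sum_{i<j} (∂f_j/∂x_i - ∂f_i/∂x_j) dx_i ∧ dx_j. Under the identification (dy ∧ dz, dz ∧ dx, dx ∧ dy) ↔ (e_x, e_y, e_z), the coefficients are exactly the components of curl F. Compute:
  ∂R/∂y - ∂Q/∂z = (0) - (y) = -y
  ∂P/∂z - ∂R/∂x = (-2*y) - (2*z) = -2*y - 2*z
  ∂Q/∂x - ∂P/∂y = (-4*x) - (-2*z) = -4*x + 2*z.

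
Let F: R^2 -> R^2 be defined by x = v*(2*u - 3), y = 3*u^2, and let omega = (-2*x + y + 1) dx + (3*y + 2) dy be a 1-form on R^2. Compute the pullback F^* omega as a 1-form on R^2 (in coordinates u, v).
F^* omega = (54*u^3 + 6*u^2*v - 8*u*v^2 + 12*u + 12*v^2 + 2*v) du + (6*u^3 - 8*u^2*v - 9*u^2 + 24*u*v + 2*u - 18*v - 3) dv

Using F^*(f dg) = (f ∘ F) d(g ∘ F), substitute each coordinate x_i by F_i(u, v) in f_i, and replace dx_i by d F_i = (∂F_i/∂u) du + (∂F_i/∂v) dv.
  For the x component: f_1(F) = 3*u^2 - 4*u*v + 6*v + 1; d F_1 = (2*v) du + (2*u - 3) dv
  For the y component: f_2(F) = 9*u^2 + 2; d F_2 = (6*u) du + (0) dv
Combining and collecting du, dv coefficients:
  coeff of du: 54*u^3 + 6*u^2*v - 8*u*v^2 + 12*u + 12*v^2 + 2*v
  coeff of dv: 6*u^3 - 8*u^2*v - 9*u^2 + 24*u*v + 2*u - 18*v - 3
F^* omega = (54*u^3 + 6*u^2*v - 8*u*v^2 + 12*u + 12*v^2 + 2*v) du + (6*u^3 - 8*u^2*v - 9*u^2 + 24*u*v + 2*u - 18*v - 3) dv.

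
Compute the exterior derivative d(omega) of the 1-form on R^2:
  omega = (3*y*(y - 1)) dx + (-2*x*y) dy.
d(omega) = (3 - 8*y) dx ∧ dy

For a 1-form omega = sum_i f_i dx_i, the exterior derivative is
  d(omega) = sum_{i < j} (∂f_j/∂x_i - ∂f_i/∂x_j) dx_i ∧ dx_j.
  coefficient of dx ∧ dy: ∂f_2/∂x - ∂f_1/∂y = ∂(-2*x*y)/∂x - ∂(3*y*(y - 1))/∂y = 3 - 8*y
Assembling: d(omega) = (3 - 8*y) dx ∧ dy.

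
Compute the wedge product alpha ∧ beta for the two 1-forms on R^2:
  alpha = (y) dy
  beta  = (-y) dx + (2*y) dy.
alpha ∧ beta = (y^2) dx ∧ dy

Distribute the wedge, using dx_i ∧ dx_j = -dx_j ∧ dx_i and dx_i ∧ dx_i = 0. For each pair (i, j) with i < j, the coefficient of dx_i ∧ dx_j in alpha ∧ beta is (alpha_i * beta_j - alpha_j * beta_i). Collecting: alpha ∧ beta = (y^2) dx ∧ dy.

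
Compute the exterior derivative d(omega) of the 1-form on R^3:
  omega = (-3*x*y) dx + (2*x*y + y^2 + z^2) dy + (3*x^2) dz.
d(omega) = (3*x + 2*y) dx ∧ dy + (6*x) dx ∧ dz + (-2*z) dy ∧ dz

For a 1-form omega = sum_i f_i dx_i, the exterior derivative is
  d(omega) = sum_{i < j} (∂f_j/∂x_i - ∂f_i/∂x_j) dx_i ∧ dx_j.
  coefficient of dx ∧ dy: ∂f_2/∂x - ∂f_1/∂y = ∂(2*x*y + y^2 + z^2)/∂x - ∂(-3*x*y)/∂y = 3*x + 2*y
  coefficient of dx ∧ dz: ∂f_3/∂x - ∂f_1/∂z = ∂(3*x^2)/∂x - ∂(-3*x*y)/∂z = 6*x
  coefficient of dy ∧ dz: ∂f_3/∂y - ∂f_2/∂z = ∂(3*x^2)/∂y - ∂(2*x*y + y^2 + z^2)/∂z = -2*z
Assembling: d(omega) = (3*x + 2*y) dx ∧ dy + (6*x) dx ∧ dz + (-2*z) dy ∧ dz.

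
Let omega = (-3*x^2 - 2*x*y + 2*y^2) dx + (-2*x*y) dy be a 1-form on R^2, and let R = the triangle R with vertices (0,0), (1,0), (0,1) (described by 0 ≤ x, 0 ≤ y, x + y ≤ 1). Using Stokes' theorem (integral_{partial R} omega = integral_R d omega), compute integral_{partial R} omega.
integral_(partial R) omega = -2/3

Stokes: integral_partial_R omega = integral_R d omega with d omega = (∂Q/∂x - ∂P/∂y) dx ∧ dy.
  ∂Q/∂x = -2*y
  ∂P/∂y = -2*x + 4*y
  integrand = ∂Q/∂x - ∂P/∂y = 2*x - 6*y.
Integrating over R: integral_0^1 integral_0^{1-x} (2*x - 6*y) dy dx = -2/3.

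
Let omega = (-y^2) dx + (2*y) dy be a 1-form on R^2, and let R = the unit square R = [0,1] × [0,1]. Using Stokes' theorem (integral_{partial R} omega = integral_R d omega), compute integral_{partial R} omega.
integral_(partial R) omega = 1

Stokes: integral_partial_R omega = integral_R d omega with d omega = (∂Q/∂x - ∂P/∂y) dx ∧ dy.
  ∂Q/∂x = 0
  ∂P/∂y = -2*y
  integrand = ∂Q/∂x - ∂P/∂y = 2*y.
Integrating over R: integral_0^1 integral_0^1 (2*y) dx dy = 1.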